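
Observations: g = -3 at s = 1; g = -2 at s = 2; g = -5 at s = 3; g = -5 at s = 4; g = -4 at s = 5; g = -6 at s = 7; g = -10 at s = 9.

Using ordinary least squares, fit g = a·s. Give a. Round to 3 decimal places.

a = -1.049

From the data, Σs·s = 185.
For Aᵀg: Σs·g = -194.
Normal equations: [[185]]·[a]ᵀ = [-194]ᵀ.
a = (-194)/185 = -1.04865.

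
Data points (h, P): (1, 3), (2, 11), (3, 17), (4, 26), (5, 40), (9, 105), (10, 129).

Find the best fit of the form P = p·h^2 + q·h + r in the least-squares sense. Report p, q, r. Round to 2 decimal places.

Sums needed: Σh^2·h^2 = 17540, Σh^2·h = 1954, Σh^2 = 236, Σh·h = 236, Σh = 34, Σ1 = 7.
Moment sums: Σh^2·P = 23021, Σh·P = 2615, ΣP = 331.
So AᵀA·[p, q, r]ᵀ = AᵀP: [[17540, 1954, 236]; [1954, 236, 34]; [236, 34, 7]]·[p, q, r]ᵀ = [23021, 2615, 331]ᵀ.
Row-reducing yields p = 13439/13326, q = 36245/13326, r = 166/2221.

p = 1.01, q = 2.72, r = 0.07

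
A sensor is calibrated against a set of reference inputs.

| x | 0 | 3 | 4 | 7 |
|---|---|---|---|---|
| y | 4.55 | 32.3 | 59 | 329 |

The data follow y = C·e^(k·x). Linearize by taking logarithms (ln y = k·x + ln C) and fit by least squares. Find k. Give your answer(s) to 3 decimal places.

Taking logs, ln y = k·x + ln C, so regress ln y on x.
Σx = 14.0000, Σ(x)² = 74.0000, Σln y = 14.8638, Σx·ln y = 67.3078.
Equations: 74.0000·k + 14.0000·ln C = 67.3078;  14.0000·k + 4·ln C = 14.8638.
Δ = 74.0000·4 − (14.0000)² = 100.0000; k = (67.3078·4 − 14.0000·14.8638)/100.0000 = 0.61138, ln C = (74.0000·14.8638 − 14.0000·67.3078)/100.0000 = 1.57612.

k = 0.611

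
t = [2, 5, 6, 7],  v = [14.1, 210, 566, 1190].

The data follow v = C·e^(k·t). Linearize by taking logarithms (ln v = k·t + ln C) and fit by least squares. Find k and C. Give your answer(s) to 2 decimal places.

Linearized form: ln v = k·t + ln C. From the 4 transformed points,
XᵀX = [[114.0000, 20.0000]; [20.0000, 4]], rhs = [119.6314, 21.4136]ᵀ  (here Σt = 20.0000, Σ(t)² = 114.0000, Σln v = 21.4136, Σt·ln v = 119.6314).
Δ = 114.0000·4 − (20.0000)² = 56.0000; k = (119.6314·4 − 20.0000·21.4136)/56.0000 = 0.89739, ln C = (114.0000·21.4136 − 20.0000·119.6314)/56.0000 = 0.86644, so C = exp(0.86644) = 2.37842.

k = 0.90, C = 2.38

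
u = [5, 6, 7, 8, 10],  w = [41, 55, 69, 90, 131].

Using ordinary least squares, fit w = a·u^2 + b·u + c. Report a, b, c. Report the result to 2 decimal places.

Entries of XᵀX: Σu^2·u^2 = 18418, Σu^2·u = 2196, Σu^2 = 274, Σu·u = 274, Σu = 36, Σ1 = 5.
Moment sums: Σu^2·w = 25246, Σu·w = 3048, Σw = 386.
So XᵀX·[a, b, c]ᵀ = Xᵀw: [[18418, 2196, 274]; [2196, 274, 36]; [274, 36, 5]]·[a, b, c]ᵀ = [25246, 3048, 386]ᵀ.
Row-reducing yields a = 729/679, b = 1338/679, c = 2836/679.

a = 1.07, b = 1.97, c = 4.18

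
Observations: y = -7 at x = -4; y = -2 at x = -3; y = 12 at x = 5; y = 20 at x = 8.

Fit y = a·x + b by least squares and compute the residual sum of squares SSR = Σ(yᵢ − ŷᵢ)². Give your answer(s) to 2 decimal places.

AᵀA·[a, b]ᵀ = Aᵀy reads: 114·a + 6·b = 254;  6·a + 4·b = 23.
(Σx·x = 114, Σx = 6, Σ1 = 4, Σx·y = 254, Σy = 23.)
Eliminating b: 4·(row 1) − 6·(row 2) gives 420·a = 4·254 − 6·23 = 878, so a = 439/210.
Then b = (23 − 6·(439/210))/4 = 183/70.
Residuals: -263/210, 58/35, -16/15, 139/210; SSR = 1237/210.

SSR = 5.89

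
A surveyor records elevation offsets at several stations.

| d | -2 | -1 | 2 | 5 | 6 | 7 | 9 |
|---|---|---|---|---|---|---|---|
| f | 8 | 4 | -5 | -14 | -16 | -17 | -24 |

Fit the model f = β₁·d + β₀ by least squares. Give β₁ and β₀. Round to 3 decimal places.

β₁ = -2.836, β₀ = 1.390

With design matrix A, AᵀA = [[200, 26]; [26, 7]] and Aᵀf = [-531, -64]ᵀ.
det = 200·7 − 26² = 724.
β₁ = ((-531)·7 − 26·(-64))/724 = -2053/724; β₀ = (200·(-64) − 26·(-531))/724 = 503/362.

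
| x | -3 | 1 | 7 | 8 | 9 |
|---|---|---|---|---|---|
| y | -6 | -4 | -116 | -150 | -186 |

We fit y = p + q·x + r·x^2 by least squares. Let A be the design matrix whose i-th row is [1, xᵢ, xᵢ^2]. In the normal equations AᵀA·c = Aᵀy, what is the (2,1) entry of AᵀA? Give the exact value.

22

Row 2 ↔ basis x, column 1 ↔ basis 1, so (AᵀA)_{2,1} = Σᵢ x = (-3)·(1) + (1)·(1) + (7)·(1) + (8)·(1) + (9)·(1) = 22.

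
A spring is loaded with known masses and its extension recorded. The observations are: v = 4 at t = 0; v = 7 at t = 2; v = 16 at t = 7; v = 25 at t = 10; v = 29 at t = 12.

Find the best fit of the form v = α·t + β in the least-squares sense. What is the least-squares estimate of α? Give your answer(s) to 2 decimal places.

Entries of MᵀM: Σt·t = 297, Σt = 31, Σ1 = 5.
Right-hand side: Σt·v = 724, Σv = 81.
MᵀM·[α, β]ᵀ = Mᵀv becomes [[297, 31]; [31, 5]]·[α, β]ᵀ = [724, 81]ᵀ.
Eliminating β: 5·(row 1) − 31·(row 2) gives 524·α = 5·724 − 31·81 = 1109, so α = 1109/524.
Then β = (81 − 31·(1109/524))/5 = 1613/524.

α = 2.12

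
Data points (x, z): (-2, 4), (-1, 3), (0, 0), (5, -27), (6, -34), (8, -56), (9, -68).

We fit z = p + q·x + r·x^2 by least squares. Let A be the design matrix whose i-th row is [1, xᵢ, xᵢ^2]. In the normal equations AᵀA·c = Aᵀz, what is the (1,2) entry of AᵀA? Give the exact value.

25

Row 1 ↔ basis 1, column 2 ↔ basis x, so (AᵀA)_{1,2} = Σᵢ x = (1)·(-2) + (1)·(-1) + (1)·(0) + (1)·(5) + (1)·(6) + (1)·(8) + (1)·(9) = 25.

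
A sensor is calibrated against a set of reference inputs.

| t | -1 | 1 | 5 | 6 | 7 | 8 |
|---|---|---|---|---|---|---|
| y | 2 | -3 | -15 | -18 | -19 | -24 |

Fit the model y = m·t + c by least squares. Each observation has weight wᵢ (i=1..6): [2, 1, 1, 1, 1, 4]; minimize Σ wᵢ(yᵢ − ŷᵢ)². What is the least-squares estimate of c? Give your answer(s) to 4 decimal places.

Entries of MᵀWM: Σwᵢ·t·t = 369, Σwᵢ·t = 49, Σwᵢ·1 = 10.
For MᵀWy: Σwᵢ·t·y = -1091, Σwᵢ·y = -147.
So MᵀWM·[m, c]ᵀ = MᵀWy: [[369, 49]; [49, 10]]·[m, c]ᵀ = [-1091, -147]ᵀ.
Eliminating c: 10·(row 1) − 49·(row 2) gives 1289·m = 10·(-1091) − 49·(-147) = -3707, so m = -3707/1289.
Then c = ((-147) − 49·(-3707/1289))/10 = -784/1289.

c = -0.6082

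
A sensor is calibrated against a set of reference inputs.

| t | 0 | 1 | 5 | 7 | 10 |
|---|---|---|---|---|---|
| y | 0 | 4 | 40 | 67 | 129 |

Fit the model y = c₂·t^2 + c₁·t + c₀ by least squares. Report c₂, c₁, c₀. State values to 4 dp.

c₂ = 1.0262, c₁ = 2.5666, c₀ = 0.2770

Sums needed: Σt^2·t^2 = 13027, Σt^2·t = 1469, Σt^2 = 175, Σt·t = 175, Σt = 23, Σ1 = 5.
For Mᵀy: Σt^2·y = 17187, Σt·y = 1963, Σy = 240.
Solving the 3×3 system (Gaussian elimination) gives c₂ = 7247/7062, c₁ = 18125/7062, c₀ = 326/1177.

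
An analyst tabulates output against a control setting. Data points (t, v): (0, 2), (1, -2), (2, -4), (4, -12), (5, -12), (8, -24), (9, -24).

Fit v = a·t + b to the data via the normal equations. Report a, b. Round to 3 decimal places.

a = -2.980, b = 1.488

With design matrix A, AᵀA = [[191, 29]; [29, 7]] and Aᵀv = [-526, -76]ᵀ.
det = 191·7 − 29² = 496.
a = ((-526)·7 − 29·(-76))/496 = -739/248; b = (191·(-76) − 29·(-526))/496 = 369/248.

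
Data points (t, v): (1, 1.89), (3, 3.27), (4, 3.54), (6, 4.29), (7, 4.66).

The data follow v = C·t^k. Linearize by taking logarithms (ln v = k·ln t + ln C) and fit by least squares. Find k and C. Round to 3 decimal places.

With ln vᵢ as the transformed response and ln tᵢ as the regressor:
XᵀX = [[10.1257, 6.2226]; [6.2226, 5]], rhs = [8.6582, 6.0808]ᵀ  (here Σln t = 6.2226, Σ(ln t)² = 10.1257, Σln v = 6.0808, Σln t·ln v = 8.6582).
Slope k = (n·Σln t·ln v − Σln t·Σln v)/(n·Σ(ln t)² − (Σln t)²) = (5·8.6582 − 6.2226·6.0808)/11.9082 = 0.45789; ln C = (Σln v − k·Σln t)/n = 0.64630, so C = exp(0.64630) = 1.90848.

k = 0.458, C = 1.908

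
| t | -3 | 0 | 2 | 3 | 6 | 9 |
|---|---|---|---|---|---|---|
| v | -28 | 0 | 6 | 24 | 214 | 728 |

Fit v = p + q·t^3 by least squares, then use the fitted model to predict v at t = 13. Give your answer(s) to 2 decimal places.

The normal system MᵀM·[p, q]ᵀ = Mᵀv is [[6, 953]; [953, 579619]]·[p, q]ᵀ = [944, 578388]ᵀ.
Eliminating q: 579619·(row 1) − 953·(row 2) gives 2569505·p = 579619·944 − 953·578388 = -4043428, so p = -4043428/2569505.
Then q = (578388 − 953·(-4043428/2569505))/579619 = 2570696/2569505.
At t = 13: v̂ = (-4043428/2569505)·(1) + (2570696/2569505)·(2197) = 5643775684/2569505.

v̂ = 2196.44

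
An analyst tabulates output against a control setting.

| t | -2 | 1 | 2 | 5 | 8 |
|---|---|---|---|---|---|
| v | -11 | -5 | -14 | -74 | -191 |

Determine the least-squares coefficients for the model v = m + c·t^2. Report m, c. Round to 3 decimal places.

m = -0.910, c = -2.964

Forming AᵀA = [[5, 98]; [98, 4754]] and Aᵀv = [-295, -14179]ᵀ gives AᵀA·[m, c]ᵀ = Aᵀv.
Determinant 5·4754 − 98² = 14166.
m = ((-295)·4754 − 98·(-14179))/14166 = -716/787; c = (5·(-14179) − 98·(-295))/14166 = -4665/1574.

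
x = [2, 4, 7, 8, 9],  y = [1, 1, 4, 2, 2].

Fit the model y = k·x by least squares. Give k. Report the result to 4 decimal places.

k = 0.3178

Entries of MᵀM: Σx·x = 214.
And Σx·y = 68.
Hence k = 68 / 214 ≈ 0.317757.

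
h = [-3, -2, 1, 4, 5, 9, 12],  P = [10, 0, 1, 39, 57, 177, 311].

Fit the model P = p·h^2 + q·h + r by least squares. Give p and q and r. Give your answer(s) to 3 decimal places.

p = 2.007, q = 2.025, r = -2.816

Entries of MᵀM: Σh^2·h^2 = 28276, Σh^2·h = 2612, Σh^2 = 280, Σh·h = 280, Σh = 26, Σ1 = 7.
Moment sums: Σh^2·P = 61261, Σh·P = 5737, ΣP = 595.
Inverting the 3×3 Gram matrix, [p, q, r]ᵀ = [193517/96402, 390355/192804, -90485/32134]ᵀ.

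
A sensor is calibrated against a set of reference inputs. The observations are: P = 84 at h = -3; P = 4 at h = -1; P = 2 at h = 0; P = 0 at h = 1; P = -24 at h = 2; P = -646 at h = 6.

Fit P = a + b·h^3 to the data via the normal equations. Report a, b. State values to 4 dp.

Setting ∂/∂a … = 0 gives: 6·a + 197·b = -580;  197·a + 47451·b = -142000.
Determinant 6·47451 − 197² = 245897.
a = ((-580)·47451 − 197·(-142000))/245897 = 452420/245897; b = (6·(-142000) − 197·(-580))/245897 = -737740/245897.

a = 1.8399, b = -3.0002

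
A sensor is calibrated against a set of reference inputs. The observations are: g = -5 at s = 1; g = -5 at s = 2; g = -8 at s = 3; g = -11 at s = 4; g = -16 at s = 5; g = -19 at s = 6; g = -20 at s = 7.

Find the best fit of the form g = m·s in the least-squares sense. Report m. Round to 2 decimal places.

Normal-equation sums: Σs·s = 140.
For Xᵀg: Σs·g = -417.
XᵀX·[m]ᵀ = Xᵀg becomes [[140]]·[m]ᵀ = [-417]ᵀ.
m = (-417)/140 = -2.97857.

m = -2.98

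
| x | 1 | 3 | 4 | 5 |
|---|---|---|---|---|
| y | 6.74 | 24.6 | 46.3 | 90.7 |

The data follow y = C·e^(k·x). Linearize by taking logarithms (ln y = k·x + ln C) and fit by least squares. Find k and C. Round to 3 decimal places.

k = 0.648, C = 3.515

Let Y = ln y. Fitting Y = k·x + ln C by least squares:
Over the data: Σx = 13.0000, Σ(x)² = 51.0000, Σln y = 13.4535, Σx·ln y = 49.3947.
Normal system: [[51.0000, 13.0000]; [13.0000, 4]]·[k, ln C]ᵀ = [49.3947, 13.4535]ᵀ.
Solving (det = 35.0000): k = 0.64809, ln C = 1.25709, so C = exp(1.25709) = 3.51519.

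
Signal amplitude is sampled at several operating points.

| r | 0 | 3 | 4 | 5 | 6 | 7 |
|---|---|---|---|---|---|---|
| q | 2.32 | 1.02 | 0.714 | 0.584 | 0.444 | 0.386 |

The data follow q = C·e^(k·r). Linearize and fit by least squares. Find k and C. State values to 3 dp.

k = -0.263, C = 2.224

Taking logs, ln q = k·r + ln C, so regress ln q on r.
Σr = 25.0000, Σ(r)² = 135.0000, Σln q = -1.7772, Σr·ln q = -15.5124.
Equations: 135.0000·k + 25.0000·ln C = -15.5124;  25.0000·k + 6·ln C = -1.7772.
Solving (det = 185.0000): k = -0.26294, ln C = 0.79939, so C = exp(0.79939) = 2.22417.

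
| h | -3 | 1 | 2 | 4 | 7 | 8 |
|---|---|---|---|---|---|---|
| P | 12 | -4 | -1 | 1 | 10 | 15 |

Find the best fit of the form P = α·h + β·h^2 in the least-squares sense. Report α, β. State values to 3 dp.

Compute the Gram sums: Σh·h = 143, Σh·h^2 = 901, Σh^2·h^2 = 6851.
Moment sums: Σh·P = 152, Σh^2·P = 1566.
So AᵀA·[α, β]ᵀ = AᵀP: [[143, 901]; [901, 6851]]·[α, β]ᵀ = [152, 1566]ᵀ.
det = 143·6851 − 901² = 167892.
α = (152·6851 − 901·1566)/167892 = -10871/4938; β = (143·1566 − 901·152)/167892 = 43493/83946.

α = -2.201, β = 0.518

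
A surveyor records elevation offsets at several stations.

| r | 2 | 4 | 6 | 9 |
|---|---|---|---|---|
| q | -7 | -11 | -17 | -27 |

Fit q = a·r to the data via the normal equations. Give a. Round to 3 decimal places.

a = -2.942

Entries of AᵀA: Σr·r = 137.
For Aᵀq: Σr·q = -403.
So AᵀA·[a]ᵀ = Aᵀq: [[137]]·[a]ᵀ = [-403]ᵀ.
a = (-403)/137 = -2.94161.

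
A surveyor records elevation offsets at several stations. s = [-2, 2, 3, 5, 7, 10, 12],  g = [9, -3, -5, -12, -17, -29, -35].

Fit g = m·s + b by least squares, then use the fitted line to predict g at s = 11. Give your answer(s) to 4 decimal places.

Sums needed: Σs·s = 335, Σs = 37, Σ1 = 7.
Moment sums: Σs·g = -928, Σg = -92.
Determinant 335·7 − 37² = 976.
m = ((-928)·7 − 37·(-92))/976 = -773/244; b = (335·(-92) − 37·(-928))/976 = 879/244.
At s = 11: ĝ = (-773/244)·(11) + (879/244)·(1) = -1906/61.

ĝ = -31.2459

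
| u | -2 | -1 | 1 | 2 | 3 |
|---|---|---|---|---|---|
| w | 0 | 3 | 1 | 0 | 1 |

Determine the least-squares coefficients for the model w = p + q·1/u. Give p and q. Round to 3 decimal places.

Sums needed: Σ1 = 5, Σ1/u = 1/3, Σ1/u·1/u = 47/18.
And Σw = 5, Σ1/u·w = -5/3.
So AᵀA·[p, q]ᵀ = Aᵀw: [[5, 1/3]; [1/3, 47/18]]·[p, q]ᵀ = [5, -5/3]ᵀ.
Determinant 5·(47/18) − (1/3)² = 233/18.
p = (5·(47/18) − (1/3)·(-5/3))/(233/18) = 245/233; q = (5·(-5/3) − (1/3)·5)/(233/18) = -180/233.

p = 1.052, q = -0.773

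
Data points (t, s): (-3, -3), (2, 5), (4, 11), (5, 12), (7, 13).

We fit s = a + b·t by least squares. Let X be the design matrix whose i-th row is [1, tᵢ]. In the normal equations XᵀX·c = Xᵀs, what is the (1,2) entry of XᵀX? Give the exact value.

Row 1 ↔ basis 1, column 2 ↔ basis t, so (XᵀX)_{1,2} = Σᵢ t = (1)·(-3) + (1)·(2) + (1)·(4) + (1)·(5) + (1)·(7) = 15.

15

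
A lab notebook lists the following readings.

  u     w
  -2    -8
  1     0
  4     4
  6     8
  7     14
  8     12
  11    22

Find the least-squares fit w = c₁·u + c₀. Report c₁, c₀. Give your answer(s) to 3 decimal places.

c₁ = 2.207, c₀ = -3.606

Sums needed: Σu·u = 291, Σu = 35, Σ1 = 7.
Right-hand side: Σu·w = 516, Σw = 52.
So AᵀA·[c₁, c₀]ᵀ = Aᵀw: [[291, 35]; [35, 7]]·[c₁, c₀]ᵀ = [516, 52]ᵀ.
det = 291·7 − 35² = 812.
c₁ = (516·7 − 35·52)/812 = 64/29; c₀ = (291·52 − 35·516)/812 = -732/203.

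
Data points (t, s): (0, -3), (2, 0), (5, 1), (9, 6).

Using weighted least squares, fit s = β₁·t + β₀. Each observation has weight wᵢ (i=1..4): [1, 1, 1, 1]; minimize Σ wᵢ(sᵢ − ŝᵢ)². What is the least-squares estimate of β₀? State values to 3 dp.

β₀ = -2.739

Sums needed: Σwᵢ·t·t = 110, Σwᵢ·t = 16, Σwᵢ·1 = 4.
Moment sums: Σwᵢ·t·s = 59, Σwᵢ·s = 4.
MᵀWM·[β₁, β₀]ᵀ = MᵀWs becomes [[110, 16]; [16, 4]]·[β₁, β₀]ᵀ = [59, 4]ᵀ.
Eliminating β₀: 4·(row 1) − 16·(row 2) gives 184·β₁ = 4·59 − 16·4 = 172, so β₁ = 43/46.
Then β₀ = (4 − 16·(43/46))/4 = -63/23.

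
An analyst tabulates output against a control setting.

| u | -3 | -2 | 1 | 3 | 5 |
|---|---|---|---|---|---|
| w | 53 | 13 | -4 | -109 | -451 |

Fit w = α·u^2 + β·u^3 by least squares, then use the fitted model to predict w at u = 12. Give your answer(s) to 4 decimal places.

Forming MᵀM = [[804, 3094]; [3094, 17148]] and Mᵀw = [-11731, -60857]ᵀ gives MᵀM·[α, β]ᵀ = Mᵀw.
Eliminating β: 17148·(row 1) − 3094·(row 2) gives 4214156·α = 17148·(-11731) − 3094·(-60857) = -12871630, so α = -6435815/2107078.
Then β = ((-60857) − 3094·(-6435815/2107078))/17148 = -6316657/2107078.
At u = 12: ŵ = (-6435815/2107078)·(144) + (-6316657/2107078)·(1728) = -5920970328/1053539.

ŵ = -5620.0770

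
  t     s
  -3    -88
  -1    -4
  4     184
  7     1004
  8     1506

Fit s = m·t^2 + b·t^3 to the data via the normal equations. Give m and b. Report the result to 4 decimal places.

The normal system AᵀA·[m, b]ᵀ = Aᵀs is [[6835, 50355]; [50355, 384619]]·[m, b]ᵀ = [147728, 1129600]ᵀ.
Δ = 6835·384619 − 50355² = 93244840.
m = (147728·384619 − 50355·1129600)/93244840 = -7751546/11655605; b = (6835·1129600 − 50355·147728)/93244840 = 7049314/2331121.

m = -0.6650, b = 3.0240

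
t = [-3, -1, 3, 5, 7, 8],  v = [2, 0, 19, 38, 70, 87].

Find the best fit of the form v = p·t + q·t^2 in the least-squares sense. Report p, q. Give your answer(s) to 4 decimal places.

p = 2.5449, q = 1.0495

AᵀA·[p, q]ᵀ = Aᵀv reads: 157·p + 979·q = 1427;  979·p + 7285·q = 10137.
(Σt·t = 157, Σt·t^2 = 979, Σt^2·t^2 = 7285, Σt·v = 1427, Σt^2·v = 10137.)
Δ = 157·7285 − 979² = 185304.
p = (1427·7285 − 979·10137)/185304 = 117893/46326; q = (157·10137 − 979·1427)/185304 = 48619/46326.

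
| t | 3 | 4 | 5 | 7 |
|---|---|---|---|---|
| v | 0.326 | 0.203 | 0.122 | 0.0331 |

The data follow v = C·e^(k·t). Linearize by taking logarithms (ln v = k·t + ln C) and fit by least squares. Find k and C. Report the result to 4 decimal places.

k = -0.5757, C = 1.9690

Taking logs, ln v = k·t + ln C, so regress ln v on t.
Σt = 19.0000, Σ(t)² = 99.0000, Σln v = -8.2274, Σt·ln v = -44.1170.
Equations: 99.0000·k + 19.0000·ln C = -44.1170;  19.0000·k + 4·ln C = -8.2274.
Δ = 99.0000·4 − (19.0000)² = 35.0000; k = (-44.1170·4 − 19.0000·-8.2274)/35.0000 = -0.57566, ln C = (99.0000·-8.2274 − 19.0000·-44.1170)/35.0000 = 0.67754, so C = exp(0.67754) = 1.96903.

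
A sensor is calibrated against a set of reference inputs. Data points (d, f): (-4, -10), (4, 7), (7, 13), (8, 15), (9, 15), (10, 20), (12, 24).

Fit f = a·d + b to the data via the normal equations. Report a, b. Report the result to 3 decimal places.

The normal system AᵀA·[a, b]ᵀ = Aᵀf is [[470, 46]; [46, 7]]·[a, b]ᵀ = [902, 84]ᵀ.
Eliminating b: 7·(row 1) − 46·(row 2) gives 1174·a = 7·902 − 46·84 = 2450, so a = 1225/587.
Then b = (84 − 46·(1225/587))/7 = -1006/587.

a = 2.087, b = -1.714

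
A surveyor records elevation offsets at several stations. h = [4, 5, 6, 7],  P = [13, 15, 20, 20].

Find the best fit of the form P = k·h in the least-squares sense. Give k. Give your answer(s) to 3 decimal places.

AᵀA·[k]ᵀ = AᵀP reads: 126·k = 387.
(Σh·h = 126, Σh·P = 387.)
k = 387/126 = 3.07143.

k = 3.071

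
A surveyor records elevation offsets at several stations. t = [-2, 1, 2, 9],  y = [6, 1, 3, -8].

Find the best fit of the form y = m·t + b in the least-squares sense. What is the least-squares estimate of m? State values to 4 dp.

m = -1.2615

Entries of MᵀM: Σt·t = 90, Σt = 10, Σ1 = 4.
And Σt·y = -77, Σy = 2.
det = 90·4 − 10² = 260.
m = ((-77)·4 − 10·2)/260 = -82/65; b = (90·2 − 10·(-77))/260 = 95/26.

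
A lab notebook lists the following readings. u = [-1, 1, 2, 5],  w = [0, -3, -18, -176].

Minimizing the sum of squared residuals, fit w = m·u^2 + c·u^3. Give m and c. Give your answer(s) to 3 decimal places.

Compute the Gram sums: Σu^2·u^2 = 643, Σu^2·u^3 = 3157, Σu^3·u^3 = 15691.
Moment sums: Σu^2·w = -4475, Σu^3·w = -22147.
Normal equations: [[643, 3157]; [3157, 15691]]·[m, c]ᵀ = [-4475, -22147]ᵀ.
Eliminating c: 15691·(row 1) − 3157·(row 2) gives 122664·m = 15691·(-4475) − 3157·(-22147) = -299146, so m = -149573/61332.
Then c = ((-22147) − 3157·(-149573/61332))/15691 = -56473/61332.

m = -2.439, c = -0.921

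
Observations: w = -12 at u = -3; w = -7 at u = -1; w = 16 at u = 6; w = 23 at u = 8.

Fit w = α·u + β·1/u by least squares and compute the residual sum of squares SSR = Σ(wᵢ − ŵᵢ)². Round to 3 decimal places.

SSR = 6.757

Setting ∂/∂α … = 0 gives: 110·α + 4·β = 323;  4·α + (665/576)·β = 397/24.
det = 110·(665/576) − 4² = 31967/288.
α = (323·(665/576) − 4·(397/24))/(31967/288) = 13591/4918; β = (110·(397/24) − 4·323)/(31967/288) = 11688/2459.
Residuals: -10451/4918, 2541/4918, -3377/2459, 732/2459; SSR = 33233/4918.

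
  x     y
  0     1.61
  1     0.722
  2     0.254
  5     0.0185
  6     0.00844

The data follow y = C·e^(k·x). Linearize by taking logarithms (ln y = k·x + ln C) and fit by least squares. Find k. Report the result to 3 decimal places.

k = -0.885

With ln yᵢ as the transformed response and xᵢ as the regressor:
AᵀA = [[66.0000, 14.0000]; [14.0000, 5]], rhs = [-51.6651, -9.9847]ᵀ  (here Σx = 14.0000, Σ(x)² = 66.0000, Σln y = -9.9847, Σx·ln y = -51.6651).
Slope k = (n·Σx·ln y − Σx·Σln y)/(n·Σ(x)² − (Σx)²) = (5·-51.6651 − 14.0000·-9.9847)/134.0000 = -0.88463; ln C = (Σln y − k·Σx)/n = 0.48002.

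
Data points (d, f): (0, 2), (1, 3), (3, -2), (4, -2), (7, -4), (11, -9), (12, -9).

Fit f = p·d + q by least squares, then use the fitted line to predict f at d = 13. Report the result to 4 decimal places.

The normal equations are: 340·p + 38·q = -246;  38·p + 7·q = -21.
(Σd·d = 340, Σd = 38, Σ1 = 7, Σd·f = -246, Σf = -21.)
Determinant 340·7 − 38² = 936.
p = ((-246)·7 − 38·(-21))/936 = -77/78; q = (340·(-21) − 38·(-246))/936 = 92/39.
At d = 13: f̂ = (-77/78)·(13) + (92/39)·(1) = -817/78.

f̂ = -10.4744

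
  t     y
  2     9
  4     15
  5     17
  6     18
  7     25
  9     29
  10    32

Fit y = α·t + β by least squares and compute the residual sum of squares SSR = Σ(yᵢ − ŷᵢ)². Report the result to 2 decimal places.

Sums needed: Σt·t = 311, Σt = 43, Σ1 = 7.
And Σt·y = 1027, Σy = 145.
Δ = 311·7 − 43² = 328.
α = (1027·7 − 43·145)/328 = 477/164; β = (311·145 − 43·1027)/328 = 467/164.
Residuals: 55/164, 85/164, -16/41, -377/164, 147/82, -1/41, 11/164; SSR = 741/82.

SSR = 9.04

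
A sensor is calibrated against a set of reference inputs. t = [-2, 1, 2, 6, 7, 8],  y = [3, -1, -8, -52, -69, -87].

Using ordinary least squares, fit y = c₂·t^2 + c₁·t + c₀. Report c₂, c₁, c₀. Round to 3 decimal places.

Normal-equation sums: Σt^2·t^2 = 7826, Σt^2·t = 1072, Σt^2 = 158, Σt·t = 158, Σt = 22, Σ1 = 6.
Moment sums: Σt^2·y = -10842, Σt·y = -1514, Σy = -214.
AᵀA·[c₂, c₁, c₀]ᵀ = Aᵀy becomes [[7826, 1072, 158]; [1072, 158, 22]; [158, 22, 6]]·[c₂, c₁, c₀]ᵀ = [-10842, -1514, -214]ᵀ.
Row-reducing yields c₂ = -32498/30549, c₁ = -81074/30549, c₀ = 21157/10183.

c₂ = -1.064, c₁ = -2.654, c₀ = 2.078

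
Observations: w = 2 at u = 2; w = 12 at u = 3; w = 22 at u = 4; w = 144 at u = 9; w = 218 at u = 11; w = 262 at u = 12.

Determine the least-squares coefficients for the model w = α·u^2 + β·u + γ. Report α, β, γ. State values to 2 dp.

α = 1.93, β = -1.11, γ = -3.27

Compute the Gram sums: Σu^2·u^2 = 42291, Σu^2·u = 3887, Σu^2 = 375, Σu·u = 375, Σu = 41, Σ1 = 6.
Right-hand side: Σu^2·w = 76238, Σu·w = 6966, Σw = 660.
Inverting the 3×3 Gram matrix, [α, β, γ]ᵀ = [673/348, -129/116, -569/174]ᵀ.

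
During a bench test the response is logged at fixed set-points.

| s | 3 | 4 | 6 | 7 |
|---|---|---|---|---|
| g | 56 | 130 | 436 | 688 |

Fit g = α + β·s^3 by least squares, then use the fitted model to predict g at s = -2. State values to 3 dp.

Setting ∂/∂α … = 0 gives: 4·α + 650·β = 1310;  650·α + 169130·β = 339992.
(Σ1 = 4, Σs^3 = 650, Σs^3·s^3 = 169130, Σg = 1310, Σs^3·g = 339992.)
Δ = 4·169130 − 650² = 254020.
α = (1310·169130 − 650·339992)/254020 = 2175/977; β = (4·339992 − 650·1310)/254020 = 127117/63505.
At s = -2: ĝ = (2175/977)·(1) + (127117/63505)·(-8) = -875561/63505.

ĝ = -13.787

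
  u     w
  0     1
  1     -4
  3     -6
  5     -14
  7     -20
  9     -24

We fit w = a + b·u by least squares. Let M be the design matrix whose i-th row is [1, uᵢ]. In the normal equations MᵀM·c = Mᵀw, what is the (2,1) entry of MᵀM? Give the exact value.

25

Row 2 ↔ basis u, column 1 ↔ basis 1, so (MᵀM)_{2,1} = Σᵢ u = (0)·(1) + (1)·(1) + (3)·(1) + (5)·(1) + (7)·(1) + (9)·(1) = 25.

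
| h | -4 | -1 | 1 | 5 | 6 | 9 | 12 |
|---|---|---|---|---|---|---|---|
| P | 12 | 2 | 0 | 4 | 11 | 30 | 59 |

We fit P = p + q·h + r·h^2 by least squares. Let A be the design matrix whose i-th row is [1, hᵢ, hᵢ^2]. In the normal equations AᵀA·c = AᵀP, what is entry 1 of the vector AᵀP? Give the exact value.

Entry 1 ↔ basis 1, so (AᵀP)_{1} = Σᵢ Pᵢ = (1)·(12) + (1)·(2) + (1)·(0) + (1)·(4) + (1)·(11) + (1)·(30) + (1)·(59) = 118.

118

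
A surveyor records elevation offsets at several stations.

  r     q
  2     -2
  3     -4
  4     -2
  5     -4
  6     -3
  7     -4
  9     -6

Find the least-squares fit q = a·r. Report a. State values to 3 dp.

a = -0.655

Compute the Gram sums: Σr·r = 220.
For Aᵀq: Σr·q = -144.
So AᵀA·[a]ᵀ = Aᵀq: [[220]]·[a]ᵀ = [-144]ᵀ.
a = (-144)/220 = -0.654545.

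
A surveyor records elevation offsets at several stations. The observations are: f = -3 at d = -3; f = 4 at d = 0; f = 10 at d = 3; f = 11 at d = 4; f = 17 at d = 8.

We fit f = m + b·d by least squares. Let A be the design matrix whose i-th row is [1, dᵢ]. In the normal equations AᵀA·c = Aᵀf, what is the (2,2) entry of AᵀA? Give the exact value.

98

Row 2 ↔ basis d, column 2 ↔ basis d, so (AᵀA)_{2,2} = Σᵢ (d)·(d) = (-3)·(-3) + (0)·(0) + (3)·(3) + (4)·(4) + (8)·(8) = 98.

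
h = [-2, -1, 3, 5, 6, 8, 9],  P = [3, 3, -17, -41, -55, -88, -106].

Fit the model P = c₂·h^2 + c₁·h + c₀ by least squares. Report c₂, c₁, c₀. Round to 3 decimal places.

The normal system XᵀX·[c₂, c₁, c₀]ᵀ = XᵀP is [[12676, 1600, 220]; [1600, 220, 28]; [220, 28, 7]]·[c₂, c₁, c₀]ᵀ = [-17361, -2253, -301]ᵀ.
Inverting the 3×3 Gram matrix, [c₂, c₁, c₀]ᵀ = [-19061/20196, -207269/60588, 5243/15147]ᵀ.

c₂ = -0.944, c₁ = -3.421, c₀ = 0.346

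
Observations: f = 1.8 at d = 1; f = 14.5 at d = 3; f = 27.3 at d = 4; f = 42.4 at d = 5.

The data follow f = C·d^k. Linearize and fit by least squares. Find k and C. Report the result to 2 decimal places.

k = 1.96, C = 1.77

With ln fᵢ as the transformed response and ln dᵢ as the regressor:
Over the data: Σln d = 4.0943, Σ(ln d)² = 5.7191, Σln f = 10.3160, Σln d·ln f = 13.5530.
Normal system: [[5.7191, 4.0943]; [4.0943, 4]]·[k, ln C]ᵀ = [13.5530, 10.3160]ᵀ.
Slope k = (n·Σln d·ln f − Σln d·Σln f)/(n·Σ(ln d)² − (Σln d)²) = (4·13.5530 − 4.0943·10.3160)/6.1125 = 1.95905; ln C = (Σln f − k·Σln d)/n = 0.57374, so C = exp(0.57374) = 1.77490.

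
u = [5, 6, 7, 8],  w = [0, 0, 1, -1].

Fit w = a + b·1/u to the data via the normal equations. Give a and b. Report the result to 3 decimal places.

a = -0.898, b = 5.658

MᵀM·[a, b]ᵀ = Mᵀw reads: 4·a + (533/840)·b = 0;  (533/840)·a + (73249/705600)·b = 1/56.
Determinant 4·(73249/705600) − (533/840)² = 2969/235200.
a = (0·(73249/705600) − (533/840)·(1/56))/(2969/235200) = -2665/2969; b = (4·(1/56) − (533/840)·0)/(2969/235200) = 16800/2969.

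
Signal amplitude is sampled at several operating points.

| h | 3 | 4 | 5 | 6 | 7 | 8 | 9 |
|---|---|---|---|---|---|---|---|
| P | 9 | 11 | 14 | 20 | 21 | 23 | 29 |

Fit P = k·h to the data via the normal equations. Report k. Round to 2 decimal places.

k = 3.05

Sums needed: Σh·h = 280.
For AᵀP: Σh·P = 853.
k = 853/280 = 3.04643.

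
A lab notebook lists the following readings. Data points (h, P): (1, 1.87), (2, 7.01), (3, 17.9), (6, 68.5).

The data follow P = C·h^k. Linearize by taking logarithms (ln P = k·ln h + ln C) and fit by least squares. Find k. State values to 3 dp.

k = 2.024

Let Y = ln P. Fitting Y = k·ln h + ln C by least squares:
AᵀA = [[4.8978, 3.5835]; [3.5835, 4]], rhs = [12.0925, 9.6849]ᵀ  (here Σln h = 3.5835, Σ(ln h)² = 4.8978, Σln P = 9.6849, Σln h·ln P = 12.0925).
Slope k = (n·Σln h·ln P − Σln h·Σln P)/(n·Σ(ln h)² − (Σln h)²) = (4·12.0925 − 3.5835·9.6849)/6.7496 = 2.02443; ln C = (Σln P − k·Σln h)/n = 0.60758.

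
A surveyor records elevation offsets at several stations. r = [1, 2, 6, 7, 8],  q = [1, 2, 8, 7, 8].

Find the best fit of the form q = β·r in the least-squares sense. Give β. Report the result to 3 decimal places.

β = 1.078

Setting ∂/∂β … = 0 gives: 154·β = 166.
(Σr·r = 154, Σr·q = 166.)
β = 166/154 = 1.07792.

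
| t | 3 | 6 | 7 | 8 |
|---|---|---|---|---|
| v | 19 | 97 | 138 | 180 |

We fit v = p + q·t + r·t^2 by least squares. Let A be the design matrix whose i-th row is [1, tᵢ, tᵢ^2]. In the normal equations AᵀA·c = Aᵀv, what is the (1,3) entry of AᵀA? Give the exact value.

158

Row 1 ↔ basis 1, column 3 ↔ basis t^2, so (AᵀA)_{1,3} = Σᵢ t^2 = (1)·(9) + (1)·(36) + (1)·(49) + (1)·(64) = 158.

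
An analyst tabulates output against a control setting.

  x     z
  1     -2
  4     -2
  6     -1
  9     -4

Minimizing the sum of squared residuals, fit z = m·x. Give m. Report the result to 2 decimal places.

m = -0.39

Sums needed: Σx·x = 134.
For Aᵀz: Σx·z = -52.
So AᵀA·[m]ᵀ = Aᵀz: [[134]]·[m]ᵀ = [-52]ᵀ.
m = (-52)/134 = -0.38806.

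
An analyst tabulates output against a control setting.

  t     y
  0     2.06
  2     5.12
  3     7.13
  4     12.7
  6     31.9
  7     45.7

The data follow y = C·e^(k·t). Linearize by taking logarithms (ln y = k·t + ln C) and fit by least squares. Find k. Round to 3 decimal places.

Taking logs, ln y = k·t + ln C, so regress ln y on t.
XᵀX = [[114.0000, 22.0000]; [22.0000, 6]], rhs = [66.8560, 14.1465]ᵀ  (here Σt = 22.0000, Σ(t)² = 114.0000, Σln y = 14.1465, Σt·ln y = 66.8560).
Slope k = (n·Σt·ln y − Σt·Σln y)/(n·Σ(t)² − (Σt)²) = (6·66.8560 − 22.0000·14.1465)/200.0000 = 0.44957; ln C = (Σln y − k·Σt)/n = 0.70934.

k = 0.450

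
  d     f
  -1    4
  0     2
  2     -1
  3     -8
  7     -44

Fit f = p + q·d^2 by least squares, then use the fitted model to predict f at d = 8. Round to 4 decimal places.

f̂ = -58.7081

Normal-equation sums: Σ1 = 5, Σd^2 = 63, Σd^2·d^2 = 2499.
Right-hand side: Σf = -47, Σd^2·f = -2228.
Δ = 5·2499 − 63² = 8526.
p = ((-47)·2499 − 63·(-2228))/8526 = 1091/406; q = (5·(-2228) − 63·(-47))/8526 = -8179/8526.
At d = 8: f̂ = (1091/406)·(1) + (-8179/8526)·(64) = -500545/8526.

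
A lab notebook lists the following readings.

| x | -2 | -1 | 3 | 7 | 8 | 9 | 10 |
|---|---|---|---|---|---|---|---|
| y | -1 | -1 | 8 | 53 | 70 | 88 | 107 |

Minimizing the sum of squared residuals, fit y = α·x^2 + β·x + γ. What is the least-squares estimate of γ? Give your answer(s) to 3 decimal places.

Normal-equation sums: Σx^2·x^2 = 23156, Σx^2·x = 2602, Σx^2 = 308, Σx·x = 308, Σx = 34, Σ1 = 7.
For Mᵀy: Σx^2·y = 24972, Σx·y = 2820, Σy = 324.
MᵀM·[α, β, γ]ᵀ = Mᵀy becomes [[23156, 2602, 308]; [2602, 308, 34]; [308, 34, 7]]·[α, β, γ]ᵀ = [24972, 2820, 324]ᵀ.
Inverting the 3×3 Gram matrix, [α, β, γ]ᵀ = [88938/86779, 1398/1771, -229368/86779]ᵀ.

γ = -2.643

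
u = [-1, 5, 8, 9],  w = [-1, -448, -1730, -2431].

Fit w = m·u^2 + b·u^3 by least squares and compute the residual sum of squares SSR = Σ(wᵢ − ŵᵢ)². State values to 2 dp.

SSR = 5.38

Forming XᵀX = [[11283, 94941]; [94941, 809211]] and Xᵀw = [-318832, -2713958]ᵀ gives XᵀX·[m, b]ᵀ = Xᵀw.
Δ = 11283·809211 − 94941² = 116534232.
m = ((-318832)·809211 − 94941·(-2713958))/116534232 = -56079179/19422372; b = (11283·(-2713958) − 94941·(-318832))/116534232 = -58559867/19422372.
Residuals: -1825255/1618531, 3456699/3237062, -2415350/1618531, 2795035/3237062; SSR = 17430273/3237062.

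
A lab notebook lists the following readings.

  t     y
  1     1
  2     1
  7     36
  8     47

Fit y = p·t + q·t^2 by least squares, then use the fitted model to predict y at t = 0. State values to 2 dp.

ŷ = 0.00

Setting ∂/∂p … = 0 gives: 118·p + 864·q = 631;  864·p + 6514·q = 4777.
(Σt·t = 118, Σt·t^2 = 864, Σt^2·t^2 = 6514, Σt·y = 631, Σt^2·y = 4777.)
Δ = 118·6514 − 864² = 22156.
p = (631·6514 − 864·4777)/22156 = -293/382; q = (118·4777 − 864·631)/22156 = 319/382.
At t = 0: ŷ = (-293/382)·(0) + (319/382)·(0) = 0.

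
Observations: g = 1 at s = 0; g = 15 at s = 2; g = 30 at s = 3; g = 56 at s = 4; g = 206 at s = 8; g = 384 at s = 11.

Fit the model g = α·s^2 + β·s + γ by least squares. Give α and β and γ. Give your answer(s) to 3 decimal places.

Entries of MᵀM: Σs^2·s^2 = 19090, Σs^2·s = 1942, Σs^2 = 214, Σs·s = 214, Σs = 28, Σ1 = 6.
Moment sums: Σs^2·g = 60874, Σs·g = 6216, Σg = 692.
Normal equations: [[19090, 1942, 214]; [1942, 214, 28]; [214, 28, 6]]·[α, β, γ]ᵀ = [60874, 6216, 692]ᵀ.
Inverting the 3×3 Gram matrix, [α, β, γ]ᵀ = [101/33, 197/165, 3/5]ᵀ.

α = 3.061, β = 1.194, γ = 0.600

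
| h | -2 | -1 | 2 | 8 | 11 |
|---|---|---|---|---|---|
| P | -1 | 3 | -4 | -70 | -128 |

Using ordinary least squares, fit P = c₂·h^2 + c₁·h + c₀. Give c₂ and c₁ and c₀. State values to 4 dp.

From the data, Σh^2·h^2 = 18770, Σh^2·h = 1842, Σh^2 = 194, Σh·h = 194, Σh = 18, Σ1 = 5.
Moment sums: Σh^2·P = -19985, Σh·P = -1977, ΣP = -200.
Inverting the 3×3 Gram matrix, [c₂, c₁, c₀]ᵀ = [-7394/7539, -5267/5026, 1967/1077]ᵀ.

c₂ = -0.9808, c₁ = -1.0480, c₀ = 1.8264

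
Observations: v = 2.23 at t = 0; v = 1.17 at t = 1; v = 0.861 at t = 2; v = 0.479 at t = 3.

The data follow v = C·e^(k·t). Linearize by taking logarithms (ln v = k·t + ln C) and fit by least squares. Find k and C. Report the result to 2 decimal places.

Let Y = ln v. Fitting Y = k·t + ln C by least squares:
Σt = 6.0000, Σ(t)² = 14.0000, Σln v = 0.0733, Σt·ln v = -2.3505.
Normal system: [[14.0000, 6.0000]; [6.0000, 4]]·[k, ln C]ᵀ = [-2.3505, 0.0733]ᵀ.
Solving (det = 20.0000): k = -0.49208, ln C = 0.75645, so C = exp(0.75645) = 2.13069.

k = -0.49, C = 2.13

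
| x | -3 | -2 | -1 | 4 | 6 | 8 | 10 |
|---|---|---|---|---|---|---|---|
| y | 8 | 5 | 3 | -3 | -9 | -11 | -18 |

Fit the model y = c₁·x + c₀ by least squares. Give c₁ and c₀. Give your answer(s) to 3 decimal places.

Sums needed: Σx·x = 230, Σx = 22, Σ1 = 7.
Moment sums: Σx·y = -371, Σy = -25.
MᵀM·[c₁, c₀]ᵀ = Mᵀy becomes [[230, 22]; [22, 7]]·[c₁, c₀]ᵀ = [-371, -25]ᵀ.
Eliminating c₀: 7·(row 1) − 22·(row 2) gives 1126·c₁ = 7·(-371) − 22·(-25) = -2047, so c₁ = -2047/1126.
Then c₀ = ((-25) − 22·(-2047/1126))/7 = 1206/563.

c₁ = -1.818, c₀ = 2.142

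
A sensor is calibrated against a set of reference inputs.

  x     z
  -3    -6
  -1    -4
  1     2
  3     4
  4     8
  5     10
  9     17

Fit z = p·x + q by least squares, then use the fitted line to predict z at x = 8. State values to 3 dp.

ẑ = 15.278

Forming MᵀM = [[142, 18]; [18, 7]] and Mᵀz = [271, 31]ᵀ gives MᵀM·[p, q]ᵀ = Mᵀz.
Determinant 142·7 − 18² = 670.
p = (271·7 − 18·31)/670 = 1339/670; q = (142·31 − 18·271)/670 = -238/335.
At x = 8: ẑ = (1339/670)·(8) + (-238/335)·(1) = 5118/335.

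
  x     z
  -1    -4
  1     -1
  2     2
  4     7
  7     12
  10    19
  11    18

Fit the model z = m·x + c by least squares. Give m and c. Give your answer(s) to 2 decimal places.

Sums needed: Σx·x = 292, Σx = 34, Σ1 = 7.
Moment sums: Σx·z = 507, Σz = 53.
Eliminating c: 7·(row 1) − 34·(row 2) gives 888·m = 7·507 − 34·53 = 1747, so m = 1747/888.
Then c = (53 − 34·(1747/888))/7 = -881/444.

m = 1.97, c = -1.98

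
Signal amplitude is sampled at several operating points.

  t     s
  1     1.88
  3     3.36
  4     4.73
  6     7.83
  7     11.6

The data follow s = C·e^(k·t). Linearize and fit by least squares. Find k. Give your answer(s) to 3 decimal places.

Taking logs, ln s = k·t + ln C, so regress ln s on t.
Σt = 21.0000, Σ(t)² = 111.0000, Σln s = 7.9061, Σt·ln s = 39.9876.
Equations: 111.0000·k + 21.0000·ln C = 39.9876;  21.0000·k + 5·ln C = 7.9061.
Slope k = (n·Σt·ln s − Σt·Σln s)/(n·Σ(t)² − (Σt)²) = (5·39.9876 − 21.0000·7.9061)/114.0000 = 0.29745; ln C = (Σln s − k·Σt)/n = 0.33191.

k = 0.297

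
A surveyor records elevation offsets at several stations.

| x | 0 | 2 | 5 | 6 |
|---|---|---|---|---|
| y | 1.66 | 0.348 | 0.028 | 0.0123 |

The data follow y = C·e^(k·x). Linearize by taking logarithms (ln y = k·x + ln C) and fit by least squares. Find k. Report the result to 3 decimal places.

Linearized form: ln y = k·x + ln C. From the 4 transformed points,
AᵀA = [[65.0000, 13.0000]; [13.0000, 4]], rhs = [-46.3778, -8.5224]ᵀ  (here Σx = 13.0000, Σ(x)² = 65.0000, Σln y = -8.5224, Σx·ln y = -46.3778).
Solving (det = 91.0000): k = -0.82109, ln C = 0.53794.

k = -0.821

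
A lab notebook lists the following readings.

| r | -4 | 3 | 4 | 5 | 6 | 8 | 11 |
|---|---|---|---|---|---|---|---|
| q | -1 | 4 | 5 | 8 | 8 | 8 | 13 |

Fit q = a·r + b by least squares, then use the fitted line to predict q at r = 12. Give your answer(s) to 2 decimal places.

q̂ = 13.02

Sums needed: Σr·r = 287, Σr = 33, Σ1 = 7.
Moment sums: Σr·q = 331, Σq = 45.
Eliminating b: 7·(row 1) − 33·(row 2) gives 920·a = 7·331 − 33·45 = 832, so a = 104/115.
Then b = (45 − 33·(104/115))/7 = 249/115.
At r = 12: q̂ = (104/115)·(12) + (249/115)·(1) = 1497/115.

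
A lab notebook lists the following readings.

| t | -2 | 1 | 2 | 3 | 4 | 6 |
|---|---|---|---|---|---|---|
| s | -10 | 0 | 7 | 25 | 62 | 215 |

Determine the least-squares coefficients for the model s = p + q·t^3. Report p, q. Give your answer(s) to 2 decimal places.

p = -1.60, q = 1.00

The normal equations are: 6·p + 308·q = 299;  308·p + 51610·q = 51219.
(Σ1 = 6, Σt^3 = 308, Σt^3·t^3 = 51610, Σs = 299, Σt^3·s = 51219.)
Eliminating q: 51610·(row 1) − 308·(row 2) gives 214796·p = 51610·299 − 308·51219 = -344062, so p = -172031/107398.
Then q = (51219 − 308·(-172031/107398))/51610 = 107611/107398.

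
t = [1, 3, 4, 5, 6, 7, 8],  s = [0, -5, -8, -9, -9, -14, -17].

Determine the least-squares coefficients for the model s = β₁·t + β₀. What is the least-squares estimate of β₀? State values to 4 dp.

β₀ = 2.1311

Entries of AᵀA: Σt·t = 200, Σt = 34, Σ1 = 7.
And Σt·s = -380, Σs = -62.
Normal equations: [[200, 34]; [34, 7]]·[β₁, β₀]ᵀ = [-380, -62]ᵀ.
Determinant 200·7 − 34² = 244.
β₁ = ((-380)·7 − 34·(-62))/244 = -138/61; β₀ = (200·(-62) − 34·(-380))/244 = 130/61.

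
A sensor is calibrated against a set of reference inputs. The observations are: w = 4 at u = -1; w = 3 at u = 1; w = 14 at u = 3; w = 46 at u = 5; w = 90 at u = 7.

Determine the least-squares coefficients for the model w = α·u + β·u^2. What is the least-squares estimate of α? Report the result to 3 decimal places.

α = -0.875

With design matrix A, AᵀA = [[85, 495]; [495, 3109]] and Aᵀw = [901, 5693]ᵀ.
Determinant 85·3109 − 495² = 19240.
α = (901·3109 − 495·5693)/19240 = -8413/9620; β = (85·5693 − 495·901)/19240 = 3791/1924.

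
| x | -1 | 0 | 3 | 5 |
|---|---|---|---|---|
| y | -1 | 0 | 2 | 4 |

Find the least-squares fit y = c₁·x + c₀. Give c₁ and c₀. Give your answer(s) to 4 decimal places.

Forming MᵀM = [[35, 7]; [7, 4]] and Mᵀy = [27, 5]ᵀ gives MᵀM·[c₁, c₀]ᵀ = Mᵀy.
det = 35·4 − 7² = 91.
c₁ = (27·4 − 7·5)/91 = 73/91; c₀ = (35·5 − 7·27)/91 = -2/13.

c₁ = 0.8022, c₀ = -0.1538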